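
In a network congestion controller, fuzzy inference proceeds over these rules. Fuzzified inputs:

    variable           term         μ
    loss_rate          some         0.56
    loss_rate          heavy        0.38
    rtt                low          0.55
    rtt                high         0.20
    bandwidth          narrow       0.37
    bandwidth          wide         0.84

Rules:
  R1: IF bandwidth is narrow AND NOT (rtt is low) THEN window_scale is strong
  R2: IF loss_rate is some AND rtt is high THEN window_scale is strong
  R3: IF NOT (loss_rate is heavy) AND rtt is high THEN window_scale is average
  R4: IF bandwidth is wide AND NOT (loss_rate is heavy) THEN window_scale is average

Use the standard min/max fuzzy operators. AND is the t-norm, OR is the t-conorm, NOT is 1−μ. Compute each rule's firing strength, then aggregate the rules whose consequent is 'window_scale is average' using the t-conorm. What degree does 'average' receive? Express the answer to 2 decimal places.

0.62

R1: narrow=0.37, ¬low=1−0.55=0.45; AND[min(a, b)] → w = 0.37
R2: some=0.56, high=0.20; AND[min(a, b)] → w = 0.20
R3: ¬heavy=1−0.38=0.62, high=0.20; AND[min(a, b)] → w = 0.20
R4: wide=0.84, ¬heavy=1−0.38=0.62; AND[min(a, b)] → w = 0.62
Rules with consequent 'average': {R3, R4} → strengths 0.20, 0.62
Aggregate via t-conorm [max(a, b)]: 0.62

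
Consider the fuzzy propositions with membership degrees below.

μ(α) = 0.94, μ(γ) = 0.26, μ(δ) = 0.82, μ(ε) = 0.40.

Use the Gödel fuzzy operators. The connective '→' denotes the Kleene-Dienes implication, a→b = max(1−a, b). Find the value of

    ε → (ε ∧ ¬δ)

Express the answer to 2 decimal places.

0.60

¬δ = 1 − 0.82 = 0.18
ε ∧ ¬δ = min(a, b) on (0.40, 0.18) = 0.18
ε → (ε ∧ ¬δ)  [Kleene-Dienes: max(1−a, b)] with a=0.40, b=0.18 → 0.60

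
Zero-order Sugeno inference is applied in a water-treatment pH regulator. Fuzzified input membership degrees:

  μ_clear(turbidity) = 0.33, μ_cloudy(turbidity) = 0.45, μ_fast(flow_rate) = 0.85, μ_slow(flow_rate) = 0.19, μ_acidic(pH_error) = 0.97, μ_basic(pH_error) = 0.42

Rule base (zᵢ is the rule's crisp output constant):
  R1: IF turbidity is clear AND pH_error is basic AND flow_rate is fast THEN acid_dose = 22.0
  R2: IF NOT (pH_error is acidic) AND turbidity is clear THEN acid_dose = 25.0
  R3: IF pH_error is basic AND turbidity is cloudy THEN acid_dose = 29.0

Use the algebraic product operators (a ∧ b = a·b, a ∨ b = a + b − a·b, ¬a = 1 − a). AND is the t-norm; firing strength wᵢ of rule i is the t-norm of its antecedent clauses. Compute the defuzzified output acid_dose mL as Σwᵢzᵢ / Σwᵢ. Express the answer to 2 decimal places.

26.27

R1 (z=22.0): clear=0.33, basic=0.42, fast=0.85; AND[a·b] → w = 0.1178
R2 (z=25.0): ¬acidic=1−0.97=0.03, clear=0.33; AND[a·b] → w = 0.0099
R3 (z=29.0): basic=0.42, cloudy=0.45; AND[a·b] → w = 0.1890
Weighted average = (0.1178·22.0 + 0.0099·25.0 + 0.1890·29.0) / (0.1178 + 0.0099 + 0.1890)
  = 8.3203 / 0.3167 = 26.27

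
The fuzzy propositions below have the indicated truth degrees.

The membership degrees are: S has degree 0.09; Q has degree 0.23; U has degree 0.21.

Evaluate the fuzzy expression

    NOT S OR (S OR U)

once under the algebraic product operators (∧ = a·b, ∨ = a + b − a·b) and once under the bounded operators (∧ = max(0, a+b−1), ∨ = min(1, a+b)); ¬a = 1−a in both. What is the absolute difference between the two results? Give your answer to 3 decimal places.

0.065

Under algebraic product:
  NOT S = 1 − 0.0900 = 0.9100
  S OR U = a + b − a·b on (0.0900, 0.2100) = 0.2811
  NOT S OR (S OR U) = a + b − a·b on (0.9100, 0.2811) = 0.9353
  → value = 0.9353
Under bounded:
  NOT S = 1 − 0.09 = 0.91
  S OR U = min(1, a+b) on (0.09, 0.21) = 0.30
  NOT S OR (S OR U) = min(1, a+b) on (0.91, 0.30) = 1.00
  → value = 1.0000
|0.9353 − 1.0000| = 0.065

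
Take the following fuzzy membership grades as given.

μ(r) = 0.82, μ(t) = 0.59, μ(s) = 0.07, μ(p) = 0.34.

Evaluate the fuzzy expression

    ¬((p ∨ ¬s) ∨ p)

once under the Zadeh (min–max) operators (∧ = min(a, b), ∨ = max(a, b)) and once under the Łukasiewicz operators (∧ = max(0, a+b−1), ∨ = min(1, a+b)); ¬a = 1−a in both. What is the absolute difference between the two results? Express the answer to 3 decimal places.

0.070

Under Zadeh (min–max):
  ¬s = 1 − 0.07 = 0.93
  p ∨ ¬s = max(a, b) on (0.34, 0.93) = 0.93
  (p ∨ ¬s) ∨ p = max(a, b) on (0.93, 0.34) = 0.93
  ¬((p ∨ ¬s) ∨ p) = 1 − 0.93 = 0.07
  → value = 0.0700
Under Łukasiewicz:
  ¬s = 1 − 0.07 = 0.93
  p ∨ ¬s = min(1, a+b) on (0.34, 0.93) = 1.00
  (p ∨ ¬s) ∨ p = min(1, a+b) on (1.00, 0.34) = 1.00
  ¬((p ∨ ¬s) ∨ p) = 1 − 1.00 = 0.00
  → value = 0.0000
|0.0700 − 0.0000| = 0.070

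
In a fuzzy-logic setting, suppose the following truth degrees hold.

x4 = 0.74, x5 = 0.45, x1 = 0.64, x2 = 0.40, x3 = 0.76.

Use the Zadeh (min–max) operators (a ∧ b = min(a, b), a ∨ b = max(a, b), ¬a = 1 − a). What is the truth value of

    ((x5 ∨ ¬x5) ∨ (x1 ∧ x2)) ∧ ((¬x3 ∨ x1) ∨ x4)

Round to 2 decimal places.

0.55

¬x5 = 1 − 0.45 = 0.55
x5 ∨ ¬x5 = max(a, b) on (0.45, 0.55) = 0.55
x1 ∧ x2 = min(a, b) on (0.64, 0.40) = 0.40
(x5 ∨ ¬x5) ∨ (x1 ∧ x2) = max(a, b) on (0.55, 0.40) = 0.55
¬x3 = 1 − 0.76 = 0.24
¬x3 ∨ x1 = max(a, b) on (0.24, 0.64) = 0.64
(¬x3 ∨ x1) ∨ x4 = max(a, b) on (0.64, 0.74) = 0.74
((x5 ∨ ¬x5) ∨ (x1 ∧ x2)) ∧ ((¬x3 ∨ x1) ∨ x4) = min(a, b) on (0.55, 0.74) = 0.55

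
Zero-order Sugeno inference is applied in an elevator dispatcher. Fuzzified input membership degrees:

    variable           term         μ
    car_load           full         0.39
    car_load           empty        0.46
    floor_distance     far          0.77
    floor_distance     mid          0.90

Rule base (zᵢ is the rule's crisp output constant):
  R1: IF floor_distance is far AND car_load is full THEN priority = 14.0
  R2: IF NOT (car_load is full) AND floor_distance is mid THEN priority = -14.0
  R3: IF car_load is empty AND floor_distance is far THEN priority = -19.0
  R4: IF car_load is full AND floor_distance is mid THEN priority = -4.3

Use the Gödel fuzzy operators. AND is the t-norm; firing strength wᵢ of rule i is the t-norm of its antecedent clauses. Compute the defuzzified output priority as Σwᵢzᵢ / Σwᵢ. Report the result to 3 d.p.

R1 (z=14.0): far=0.77, full=0.39; AND[min(a, b)] → w = 0.39
R2 (z=-14.0): ¬full=1−0.39=0.61, mid=0.90; AND[min(a, b)] → w = 0.61
R3 (z=-19.0): empty=0.46, far=0.77; AND[min(a, b)] → w = 0.46
R4 (z=-4.3): full=0.39, mid=0.90; AND[min(a, b)] → w = 0.39
Weighted average = (0.39·14.0 + 0.61·-14.0 + 0.46·-19.0 + 0.39·-4.3) / (0.39 + 0.61 + 0.46 + 0.39)
  = -13.4970 / 1.8500 = -7.296

-7.296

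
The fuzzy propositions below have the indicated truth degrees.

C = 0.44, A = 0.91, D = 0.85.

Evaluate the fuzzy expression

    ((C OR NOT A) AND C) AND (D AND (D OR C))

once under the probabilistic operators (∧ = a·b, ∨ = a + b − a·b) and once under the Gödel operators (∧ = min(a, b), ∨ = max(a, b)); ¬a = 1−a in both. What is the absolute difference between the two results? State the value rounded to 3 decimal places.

0.272

Under probabilistic:
  NOT A = 1 − 0.9100 = 0.0900
  C OR NOT A = a + b − a·b on (0.4400, 0.0900) = 0.4904
  (C OR NOT A) AND C = a·b on (0.4904, 0.4400) = 0.2158
  D OR C = a + b − a·b on (0.8500, 0.4400) = 0.9160
  D AND (D OR C) = a·b on (0.8500, 0.9160) = 0.7786
  ((C OR NOT A) AND C) AND (D AND (D OR C)) = a·b on (0.2158, 0.7786) = 0.1680
  → value = 0.1680
Under Gödel:
  NOT A = 1 − 0.91 = 0.09
  C OR NOT A = max(a, b) on (0.44, 0.09) = 0.44
  (C OR NOT A) AND C = min(a, b) on (0.44, 0.44) = 0.44
  D OR C = max(a, b) on (0.85, 0.44) = 0.85
  D AND (D OR C) = min(a, b) on (0.85, 0.85) = 0.85
  ((C OR NOT A) AND C) AND (D AND (D OR C)) = min(a, b) on (0.44, 0.85) = 0.44
  → value = 0.4400
|0.1680 − 0.4400| = 0.272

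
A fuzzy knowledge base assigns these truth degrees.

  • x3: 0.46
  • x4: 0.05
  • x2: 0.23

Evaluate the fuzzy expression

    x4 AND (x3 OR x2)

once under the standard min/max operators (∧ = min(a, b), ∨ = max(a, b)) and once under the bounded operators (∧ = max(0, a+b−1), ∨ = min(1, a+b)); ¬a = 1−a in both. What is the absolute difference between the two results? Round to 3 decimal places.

Under standard min/max:
  x3 OR x2 = max(a, b) on (0.46, 0.23) = 0.46
  x4 AND (x3 OR x2) = min(a, b) on (0.05, 0.46) = 0.05
  → value = 0.0500
Under bounded:
  x3 OR x2 = min(1, a+b) on (0.46, 0.23) = 0.69
  x4 AND (x3 OR x2) = max(0, a+b−1) on (0.05, 0.69) = 0.00
  → value = 0.0000
|0.0500 − 0.0000| = 0.050

0.050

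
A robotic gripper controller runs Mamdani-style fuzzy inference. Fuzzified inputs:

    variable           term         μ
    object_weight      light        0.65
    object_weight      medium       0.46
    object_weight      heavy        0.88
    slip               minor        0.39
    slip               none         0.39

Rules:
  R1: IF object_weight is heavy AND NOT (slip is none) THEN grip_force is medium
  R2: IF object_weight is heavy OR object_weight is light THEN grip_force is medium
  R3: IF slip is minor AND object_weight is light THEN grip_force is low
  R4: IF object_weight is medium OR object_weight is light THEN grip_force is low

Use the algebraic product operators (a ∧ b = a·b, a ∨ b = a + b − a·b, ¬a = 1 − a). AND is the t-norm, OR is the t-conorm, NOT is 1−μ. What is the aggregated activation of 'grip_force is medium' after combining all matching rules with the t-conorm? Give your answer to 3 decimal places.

R1: heavy=0.88, ¬none=1−0.39=0.61; AND[a·b] → w = 0.5368
R2: heavy=0.88, light=0.65; OR[a + b − a·b] → w = 0.9580
R3: minor=0.39, light=0.65; AND[a·b] → w = 0.2535
R4: medium=0.46, light=0.65; OR[a + b − a·b] → w = 0.8110
Rules with consequent 'medium': {R1, R2} → strengths 0.5368, 0.9580
Aggregate via t-conorm [a + b − a·b]: 0.9805

0.981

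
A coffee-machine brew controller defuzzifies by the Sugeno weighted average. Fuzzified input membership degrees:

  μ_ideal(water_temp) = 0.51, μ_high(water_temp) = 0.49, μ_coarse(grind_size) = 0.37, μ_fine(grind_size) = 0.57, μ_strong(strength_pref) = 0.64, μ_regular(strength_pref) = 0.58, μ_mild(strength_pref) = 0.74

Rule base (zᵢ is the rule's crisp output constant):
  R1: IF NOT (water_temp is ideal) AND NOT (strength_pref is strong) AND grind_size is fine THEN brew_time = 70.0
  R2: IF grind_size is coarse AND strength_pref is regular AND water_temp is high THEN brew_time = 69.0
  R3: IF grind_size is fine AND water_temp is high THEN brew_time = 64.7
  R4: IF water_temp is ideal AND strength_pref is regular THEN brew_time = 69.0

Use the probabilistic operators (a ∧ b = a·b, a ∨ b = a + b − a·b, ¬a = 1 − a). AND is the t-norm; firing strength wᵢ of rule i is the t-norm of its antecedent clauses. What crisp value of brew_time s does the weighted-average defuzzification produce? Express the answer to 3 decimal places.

R1 (z=70.0): ¬ideal=1−0.51=0.49, ¬strong=1−0.64=0.36, fine=0.57; AND[a·b] → w = 0.1005
R2 (z=69.0): coarse=0.37, regular=0.58, high=0.49; AND[a·b] → w = 0.1052
R3 (z=64.7): fine=0.57, high=0.49; AND[a·b] → w = 0.2793
R4 (z=69.0): ideal=0.51, regular=0.58; AND[a·b] → w = 0.2958
Weighted average = (0.1005·70.0 + 0.1052·69.0 + 0.2793·64.7 + 0.2958·69.0) / (0.1005 + 0.1052 + 0.2793 + 0.2958)
  = 52.7749 / 0.7808 = 67.591

67.591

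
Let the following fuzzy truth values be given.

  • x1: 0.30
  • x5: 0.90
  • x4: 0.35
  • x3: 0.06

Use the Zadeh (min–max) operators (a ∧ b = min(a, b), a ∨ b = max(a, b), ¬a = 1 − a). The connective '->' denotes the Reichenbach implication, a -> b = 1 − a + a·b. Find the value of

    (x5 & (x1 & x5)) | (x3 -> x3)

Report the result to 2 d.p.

0.94

x1 & x5 = min(a, b) on (0.30, 0.90) = 0.30
x5 & (x1 & x5) = min(a, b) on (0.90, 0.30) = 0.30
x3 -> x3  [Reichenbach: 1 − a + a·b] with a=0.06, b=0.06 → 0.94
(x5 & (x1 & x5)) | (x3 -> x3) = max(a, b) on (0.30, 0.94) = 0.94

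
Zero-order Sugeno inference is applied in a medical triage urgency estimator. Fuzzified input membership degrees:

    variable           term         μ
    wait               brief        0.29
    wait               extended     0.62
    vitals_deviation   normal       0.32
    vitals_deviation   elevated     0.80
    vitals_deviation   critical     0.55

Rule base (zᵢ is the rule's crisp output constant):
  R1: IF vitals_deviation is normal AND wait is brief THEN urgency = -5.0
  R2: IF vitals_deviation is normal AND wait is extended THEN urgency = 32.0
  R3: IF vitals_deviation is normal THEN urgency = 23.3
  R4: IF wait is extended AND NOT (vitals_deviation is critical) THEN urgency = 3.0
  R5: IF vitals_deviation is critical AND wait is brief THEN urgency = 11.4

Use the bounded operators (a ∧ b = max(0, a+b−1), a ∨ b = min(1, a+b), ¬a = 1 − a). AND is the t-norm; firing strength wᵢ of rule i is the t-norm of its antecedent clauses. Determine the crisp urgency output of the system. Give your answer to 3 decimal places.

R1 (z=-5.0): normal=0.32, brief=0.29; AND[max(0, a+b−1)] → w = 0.00
R2 (z=32.0): normal=0.32, extended=0.62; AND[max(0, a+b−1)] → w = 0.00
R3 (z=23.3): normal=0.32 → w = 0.32
R4 (z=3.0): extended=0.62, ¬critical=1−0.55=0.45; AND[max(0, a+b−1)] → w = 0.07
R5 (z=11.4): critical=0.55, brief=0.29; AND[max(0, a+b−1)] → w = 0.00
Weighted average = (0.00·-5.0 + 0.00·32.0 + 0.32·23.3 + 0.07·3.0 + 0.00·11.4) / (0.00 + 0.00 + 0.32 + 0.07 + 0.00)
  = 7.6660 / 0.3900 = 19.656

19.656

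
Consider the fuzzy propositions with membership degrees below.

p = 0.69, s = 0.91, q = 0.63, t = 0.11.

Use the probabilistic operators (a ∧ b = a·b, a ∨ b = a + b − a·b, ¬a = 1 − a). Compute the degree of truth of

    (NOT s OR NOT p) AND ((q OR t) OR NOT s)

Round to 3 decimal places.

NOT s = 1 − 0.9100 = 0.0900
NOT p = 1 − 0.6900 = 0.3100
NOT s OR NOT p = a + b − a·b on (0.0900, 0.3100) = 0.3721
q OR t = a + b − a·b on (0.6300, 0.1100) = 0.6707
NOT s = 1 − 0.9100 = 0.0900
(q OR t) OR NOT s = a + b − a·b on (0.6707, 0.0900) = 0.7003
(NOT s OR NOT p) AND ((q OR t) OR NOT s) = a·b on (0.3721, 0.7003) = 0.2606

0.261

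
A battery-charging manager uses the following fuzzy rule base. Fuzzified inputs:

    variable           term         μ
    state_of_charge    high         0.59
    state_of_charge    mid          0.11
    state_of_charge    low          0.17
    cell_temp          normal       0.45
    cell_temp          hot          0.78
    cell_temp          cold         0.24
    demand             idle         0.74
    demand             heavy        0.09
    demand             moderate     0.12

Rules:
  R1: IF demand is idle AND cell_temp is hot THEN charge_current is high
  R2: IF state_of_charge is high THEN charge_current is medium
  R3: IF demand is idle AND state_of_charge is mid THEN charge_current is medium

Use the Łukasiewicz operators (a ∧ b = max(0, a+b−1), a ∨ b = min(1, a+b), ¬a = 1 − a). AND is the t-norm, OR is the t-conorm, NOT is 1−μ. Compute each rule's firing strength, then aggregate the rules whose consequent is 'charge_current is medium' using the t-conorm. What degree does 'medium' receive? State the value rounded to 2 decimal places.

R1: idle=0.74, hot=0.78; AND[max(0, a+b−1)] → w = 0.52
R2: high=0.59 → w = 0.59
R3: idle=0.74, mid=0.11; AND[max(0, a+b−1)] → w = 0.00
Rules with consequent 'medium': {R2, R3} → strengths 0.59, 0.00
Aggregate via t-conorm [min(1, a+b)]: 0.59

0.59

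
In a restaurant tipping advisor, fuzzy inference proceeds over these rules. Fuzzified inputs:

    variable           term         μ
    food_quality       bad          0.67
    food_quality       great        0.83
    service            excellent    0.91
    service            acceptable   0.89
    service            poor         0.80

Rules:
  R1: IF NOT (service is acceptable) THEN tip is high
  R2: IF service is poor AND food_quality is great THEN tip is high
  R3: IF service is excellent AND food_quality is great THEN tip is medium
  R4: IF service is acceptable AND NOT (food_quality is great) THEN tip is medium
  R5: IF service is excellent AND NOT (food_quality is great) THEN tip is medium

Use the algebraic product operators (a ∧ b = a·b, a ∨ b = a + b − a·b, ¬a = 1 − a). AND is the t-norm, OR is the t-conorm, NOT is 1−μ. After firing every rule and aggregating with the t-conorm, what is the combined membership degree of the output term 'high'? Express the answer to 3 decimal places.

R1: ¬acceptable=1−0.89=0.11 → w = 0.1100
R2: poor=0.80, great=0.83; AND[a·b] → w = 0.6640
R3: excellent=0.91, great=0.83; AND[a·b] → w = 0.7553
R4: acceptable=0.89, ¬great=1−0.83=0.17; AND[a·b] → w = 0.1513
R5: excellent=0.91, ¬great=1−0.83=0.17; AND[a·b] → w = 0.1547
Rules with consequent 'high': {R1, R2} → strengths 0.1100, 0.6640
Aggregate via t-conorm [a + b − a·b]: 0.7010

0.701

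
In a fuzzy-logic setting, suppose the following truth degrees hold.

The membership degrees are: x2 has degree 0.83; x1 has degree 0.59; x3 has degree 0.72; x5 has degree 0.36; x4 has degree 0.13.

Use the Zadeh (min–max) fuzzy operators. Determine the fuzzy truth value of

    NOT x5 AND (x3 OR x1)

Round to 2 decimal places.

NOT x5 = 1 − 0.36 = 0.64
x3 OR x1 = max(a, b) on (0.72, 0.59) = 0.72
NOT x5 AND (x3 OR x1) = min(a, b) on (0.64, 0.72) = 0.64

0.64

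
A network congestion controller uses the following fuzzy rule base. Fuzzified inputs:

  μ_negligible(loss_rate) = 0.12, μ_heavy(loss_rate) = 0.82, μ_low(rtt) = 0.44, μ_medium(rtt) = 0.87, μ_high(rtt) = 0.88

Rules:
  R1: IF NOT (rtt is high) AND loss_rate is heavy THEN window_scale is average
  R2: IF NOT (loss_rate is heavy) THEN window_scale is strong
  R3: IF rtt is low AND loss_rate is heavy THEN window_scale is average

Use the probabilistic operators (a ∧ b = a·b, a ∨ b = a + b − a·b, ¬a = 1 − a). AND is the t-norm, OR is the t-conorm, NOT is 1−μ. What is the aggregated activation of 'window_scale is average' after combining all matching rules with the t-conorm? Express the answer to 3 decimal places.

0.424

R1: ¬high=1−0.88=0.12, heavy=0.82; AND[a·b] → w = 0.0984
R2: ¬heavy=1−0.82=0.18 → w = 0.1800
R3: low=0.44, heavy=0.82; AND[a·b] → w = 0.3608
Rules with consequent 'average': {R1, R3} → strengths 0.0984, 0.3608
Aggregate via t-conorm [a + b − a·b]: 0.4237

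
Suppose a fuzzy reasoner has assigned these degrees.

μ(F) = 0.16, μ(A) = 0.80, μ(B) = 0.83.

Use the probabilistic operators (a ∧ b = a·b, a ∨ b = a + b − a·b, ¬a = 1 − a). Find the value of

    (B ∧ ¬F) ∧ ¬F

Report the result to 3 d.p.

¬F = 1 − 0.1600 = 0.8400
B ∧ ¬F = a·b on (0.8300, 0.8400) = 0.6972
¬F = 1 − 0.1600 = 0.8400
(B ∧ ¬F) ∧ ¬F = a·b on (0.6972, 0.8400) = 0.5856

0.586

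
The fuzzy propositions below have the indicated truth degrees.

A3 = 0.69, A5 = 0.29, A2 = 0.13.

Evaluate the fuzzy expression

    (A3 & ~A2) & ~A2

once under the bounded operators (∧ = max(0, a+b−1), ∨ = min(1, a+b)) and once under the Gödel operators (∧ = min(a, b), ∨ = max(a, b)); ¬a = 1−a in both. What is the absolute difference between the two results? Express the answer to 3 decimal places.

Under bounded:
  ~A2 = 1 − 0.13 = 0.87
  A3 & ~A2 = max(0, a+b−1) on (0.69, 0.87) = 0.56
  ~A2 = 1 − 0.13 = 0.87
  (A3 & ~A2) & ~A2 = max(0, a+b−1) on (0.56, 0.87) = 0.43
  → value = 0.4300
Under Gödel:
  ~A2 = 1 − 0.13 = 0.87
  A3 & ~A2 = min(a, b) on (0.69, 0.87) = 0.69
  ~A2 = 1 − 0.13 = 0.87
  (A3 & ~A2) & ~A2 = min(a, b) on (0.69, 0.87) = 0.69
  → value = 0.6900
|0.4300 − 0.6900| = 0.260

0.260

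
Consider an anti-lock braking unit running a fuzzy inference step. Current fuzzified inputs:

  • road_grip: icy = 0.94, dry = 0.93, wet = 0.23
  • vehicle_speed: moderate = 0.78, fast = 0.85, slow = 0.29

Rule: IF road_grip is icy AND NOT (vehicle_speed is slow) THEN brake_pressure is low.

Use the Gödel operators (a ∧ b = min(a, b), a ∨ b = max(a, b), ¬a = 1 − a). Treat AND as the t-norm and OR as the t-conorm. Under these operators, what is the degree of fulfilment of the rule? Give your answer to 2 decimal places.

0.71

firing strength: icy=0.94, ¬slow=1−0.29=0.71; AND[min(a, b)] → w = 0.71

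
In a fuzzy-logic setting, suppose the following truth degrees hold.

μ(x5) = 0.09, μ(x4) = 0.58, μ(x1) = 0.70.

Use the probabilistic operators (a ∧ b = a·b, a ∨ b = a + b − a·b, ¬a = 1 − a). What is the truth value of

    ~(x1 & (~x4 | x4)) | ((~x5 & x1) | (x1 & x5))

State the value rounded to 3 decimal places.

0.820

~x4 = 1 − 0.5800 = 0.4200
~x4 | x4 = a + b − a·b on (0.4200, 0.5800) = 0.7564
x1 & (~x4 | x4) = a·b on (0.7000, 0.7564) = 0.5295
~(x1 & (~x4 | x4)) = 1 − 0.5295 = 0.4705
~x5 = 1 − 0.0900 = 0.9100
~x5 & x1 = a·b on (0.9100, 0.7000) = 0.6370
x1 & x5 = a·b on (0.7000, 0.0900) = 0.0630
(~x5 & x1) | (x1 & x5) = a + b − a·b on (0.6370, 0.0630) = 0.6599
~(x1 & (~x4 | x4)) | ((~x5 & x1) | (x1 & x5)) = a + b − a·b on (0.4705, 0.6599) = 0.8199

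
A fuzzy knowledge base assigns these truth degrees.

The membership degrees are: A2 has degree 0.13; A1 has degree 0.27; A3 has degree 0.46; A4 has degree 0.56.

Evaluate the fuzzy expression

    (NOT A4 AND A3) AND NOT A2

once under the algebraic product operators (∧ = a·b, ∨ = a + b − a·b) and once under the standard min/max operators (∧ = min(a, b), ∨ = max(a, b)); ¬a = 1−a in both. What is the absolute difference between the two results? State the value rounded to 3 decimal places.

Under algebraic product:
  NOT A4 = 1 − 0.5600 = 0.4400
  NOT A4 AND A3 = a·b on (0.4400, 0.4600) = 0.2024
  NOT A2 = 1 − 0.1300 = 0.8700
  (NOT A4 AND A3) AND NOT A2 = a·b on (0.2024, 0.8700) = 0.1761
  → value = 0.1761
Under standard min/max:
  NOT A4 = 1 − 0.56 = 0.44
  NOT A4 AND A3 = min(a, b) on (0.44, 0.46) = 0.44
  NOT A2 = 1 − 0.13 = 0.87
  (NOT A4 AND A3) AND NOT A2 = min(a, b) on (0.44, 0.87) = 0.44
  → value = 0.4400
|0.1761 − 0.4400| = 0.264

0.264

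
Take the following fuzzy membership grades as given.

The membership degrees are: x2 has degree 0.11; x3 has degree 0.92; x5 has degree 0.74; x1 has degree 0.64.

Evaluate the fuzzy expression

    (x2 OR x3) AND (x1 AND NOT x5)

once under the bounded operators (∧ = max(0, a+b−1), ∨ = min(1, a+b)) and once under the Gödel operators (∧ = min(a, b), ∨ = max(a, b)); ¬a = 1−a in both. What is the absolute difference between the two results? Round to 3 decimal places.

Under bounded:
  x2 OR x3 = min(1, a+b) on (0.11, 0.92) = 1.00
  NOT x5 = 1 − 0.74 = 0.26
  x1 AND NOT x5 = max(0, a+b−1) on (0.64, 0.26) = 0.00
  (x2 OR x3) AND (x1 AND NOT x5) = max(0, a+b−1) on (1.00, 0.00) = 0.00
  → value = 0.0000
Under Gödel:
  x2 OR x3 = max(a, b) on (0.11, 0.92) = 0.92
  NOT x5 = 1 − 0.74 = 0.26
  x1 AND NOT x5 = min(a, b) on (0.64, 0.26) = 0.26
  (x2 OR x3) AND (x1 AND NOT x5) = min(a, b) on (0.92, 0.26) = 0.26
  → value = 0.2600
|0.0000 − 0.2600| = 0.260

0.260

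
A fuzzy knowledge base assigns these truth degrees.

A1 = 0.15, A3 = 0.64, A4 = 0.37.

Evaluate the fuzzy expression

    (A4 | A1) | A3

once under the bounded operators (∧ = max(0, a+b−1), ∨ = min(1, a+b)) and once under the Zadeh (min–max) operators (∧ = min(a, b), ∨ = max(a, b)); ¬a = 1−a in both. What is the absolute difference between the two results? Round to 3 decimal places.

Under bounded:
  A4 | A1 = min(1, a+b) on (0.37, 0.15) = 0.52
  (A4 | A1) | A3 = min(1, a+b) on (0.52, 0.64) = 1.00
  → value = 1.0000
Under Zadeh (min–max):
  A4 | A1 = max(a, b) on (0.37, 0.15) = 0.37
  (A4 | A1) | A3 = max(a, b) on (0.37, 0.64) = 0.64
  → value = 0.6400
|1.0000 − 0.6400| = 0.360

0.360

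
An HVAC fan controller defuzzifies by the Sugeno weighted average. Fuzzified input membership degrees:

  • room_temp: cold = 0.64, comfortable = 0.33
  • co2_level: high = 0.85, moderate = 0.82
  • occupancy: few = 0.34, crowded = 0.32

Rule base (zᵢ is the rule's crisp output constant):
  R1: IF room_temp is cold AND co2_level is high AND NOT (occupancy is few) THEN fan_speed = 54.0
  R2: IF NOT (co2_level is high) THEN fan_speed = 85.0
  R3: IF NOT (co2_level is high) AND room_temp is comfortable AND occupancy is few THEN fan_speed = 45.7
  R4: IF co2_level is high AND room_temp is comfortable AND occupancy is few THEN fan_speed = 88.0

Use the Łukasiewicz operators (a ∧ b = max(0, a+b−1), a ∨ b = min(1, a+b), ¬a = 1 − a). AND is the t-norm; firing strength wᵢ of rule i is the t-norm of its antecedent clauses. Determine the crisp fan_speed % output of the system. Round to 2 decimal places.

69.50

R1 (z=54.0): cold=0.64, high=0.85, ¬few=1−0.34=0.66; AND[max(0, a+b−1)] → w = 0.15
R2 (z=85.0): ¬high=1−0.85=0.15 → w = 0.15
R3 (z=45.7): ¬high=1−0.85=0.15, comfortable=0.33, few=0.34; AND[max(0, a+b−1)] → w = 0.00
R4 (z=88.0): high=0.85, comfortable=0.33, few=0.34; AND[max(0, a+b−1)] → w = 0.00
Weighted average = (0.15·54.0 + 0.15·85.0 + 0.00·45.7 + 0.00·88.0) / (0.15 + 0.15 + 0.00 + 0.00)
  = 20.8500 / 0.3000 = 69.50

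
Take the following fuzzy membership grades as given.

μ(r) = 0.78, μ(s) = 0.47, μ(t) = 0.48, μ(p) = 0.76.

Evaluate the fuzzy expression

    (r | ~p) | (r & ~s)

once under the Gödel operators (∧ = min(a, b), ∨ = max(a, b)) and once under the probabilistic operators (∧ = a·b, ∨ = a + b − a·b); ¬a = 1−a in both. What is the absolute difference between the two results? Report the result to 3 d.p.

Under Gödel:
  ~p = 1 − 0.76 = 0.24
  r | ~p = max(a, b) on (0.78, 0.24) = 0.78
  ~s = 1 − 0.47 = 0.53
  r & ~s = min(a, b) on (0.78, 0.53) = 0.53
  (r | ~p) | (r & ~s) = max(a, b) on (0.78, 0.53) = 0.78
  → value = 0.7800
Under probabilistic:
  ~p = 1 − 0.7600 = 0.2400
  r | ~p = a + b − a·b on (0.7800, 0.2400) = 0.8328
  ~s = 1 − 0.4700 = 0.5300
  r & ~s = a·b on (0.7800, 0.5300) = 0.4134
  (r | ~p) | (r & ~s) = a + b − a·b on (0.8328, 0.4134) = 0.9019
  → value = 0.9019
|0.7800 − 0.9019| = 0.122

0.122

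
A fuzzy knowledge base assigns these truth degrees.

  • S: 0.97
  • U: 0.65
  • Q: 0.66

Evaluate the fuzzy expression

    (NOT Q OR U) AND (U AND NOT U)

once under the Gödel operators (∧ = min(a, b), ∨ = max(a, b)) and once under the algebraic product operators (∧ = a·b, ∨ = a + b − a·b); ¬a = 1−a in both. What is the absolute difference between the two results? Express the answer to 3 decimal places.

Under Gödel:
  NOT Q = 1 − 0.66 = 0.34
  NOT Q OR U = max(a, b) on (0.34, 0.65) = 0.65
  NOT U = 1 − 0.65 = 0.35
  U AND NOT U = min(a, b) on (0.65, 0.35) = 0.35
  (NOT Q OR U) AND (U AND NOT U) = min(a, b) on (0.65, 0.35) = 0.35
  → value = 0.3500
Under algebraic product:
  NOT Q = 1 − 0.6600 = 0.3400
  NOT Q OR U = a + b − a·b on (0.3400, 0.6500) = 0.7690
  NOT U = 1 − 0.6500 = 0.3500
  U AND NOT U = a·b on (0.6500, 0.3500) = 0.2275
  (NOT Q OR U) AND (U AND NOT U) = a·b on (0.7690, 0.2275) = 0.1749
  → value = 0.1749
|0.3500 − 0.1749| = 0.175

0.175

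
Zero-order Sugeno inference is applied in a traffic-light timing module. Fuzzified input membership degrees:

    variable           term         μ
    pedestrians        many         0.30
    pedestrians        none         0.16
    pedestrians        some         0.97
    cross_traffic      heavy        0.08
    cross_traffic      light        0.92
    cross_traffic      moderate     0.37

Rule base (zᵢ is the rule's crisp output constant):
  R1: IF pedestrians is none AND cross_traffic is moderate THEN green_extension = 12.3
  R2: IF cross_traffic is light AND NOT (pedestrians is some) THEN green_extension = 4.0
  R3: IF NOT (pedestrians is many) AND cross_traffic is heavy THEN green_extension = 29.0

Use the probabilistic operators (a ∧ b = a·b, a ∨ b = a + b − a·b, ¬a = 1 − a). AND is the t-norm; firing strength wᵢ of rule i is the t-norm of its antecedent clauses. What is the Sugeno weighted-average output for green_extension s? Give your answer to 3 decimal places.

17.245

R1 (z=12.3): none=0.16, moderate=0.37; AND[a·b] → w = 0.0592
R2 (z=4.0): light=0.92, ¬some=1−0.97=0.03; AND[a·b] → w = 0.0276
R3 (z=29.0): ¬many=1−0.30=0.70, heavy=0.08; AND[a·b] → w = 0.0560
Weighted average = (0.0592·12.3 + 0.0276·4.0 + 0.0560·29.0) / (0.0592 + 0.0276 + 0.0560)
  = 2.4626 / 0.1428 = 17.245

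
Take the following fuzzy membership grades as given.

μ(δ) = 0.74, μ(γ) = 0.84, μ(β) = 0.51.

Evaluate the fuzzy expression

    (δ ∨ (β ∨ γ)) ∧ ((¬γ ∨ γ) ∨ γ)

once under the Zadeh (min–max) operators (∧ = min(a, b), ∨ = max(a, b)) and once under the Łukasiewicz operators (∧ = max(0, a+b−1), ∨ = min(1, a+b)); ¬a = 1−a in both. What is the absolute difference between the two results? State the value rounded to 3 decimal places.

Under Zadeh (min–max):
  β ∨ γ = max(a, b) on (0.51, 0.84) = 0.84
  δ ∨ (β ∨ γ) = max(a, b) on (0.74, 0.84) = 0.84
  ¬γ = 1 − 0.84 = 0.16
  ¬γ ∨ γ = max(a, b) on (0.16, 0.84) = 0.84
  (¬γ ∨ γ) ∨ γ = max(a, b) on (0.84, 0.84) = 0.84
  (δ ∨ (β ∨ γ)) ∧ ((¬γ ∨ γ) ∨ γ) = min(a, b) on (0.84, 0.84) = 0.84
  → value = 0.8400
Under Łukasiewicz:
  β ∨ γ = min(1, a+b) on (0.51, 0.84) = 1.00
  δ ∨ (β ∨ γ) = min(1, a+b) on (0.74, 1.00) = 1.00
  ¬γ = 1 − 0.84 = 0.16
  ¬γ ∨ γ = min(1, a+b) on (0.16, 0.84) = 1.00
  (¬γ ∨ γ) ∨ γ = min(1, a+b) on (1.00, 0.84) = 1.00
  (δ ∨ (β ∨ γ)) ∧ ((¬γ ∨ γ) ∨ γ) = max(0, a+b−1) on (1.00, 1.00) = 1.00
  → value = 1.0000
|0.8400 − 1.0000| = 0.160

0.160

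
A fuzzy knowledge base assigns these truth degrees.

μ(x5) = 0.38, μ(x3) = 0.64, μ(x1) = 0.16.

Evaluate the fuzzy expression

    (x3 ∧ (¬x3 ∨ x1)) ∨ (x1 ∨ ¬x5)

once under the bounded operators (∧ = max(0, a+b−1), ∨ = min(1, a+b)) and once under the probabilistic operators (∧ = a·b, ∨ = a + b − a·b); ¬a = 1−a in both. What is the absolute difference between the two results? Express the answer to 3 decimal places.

0.165

Under bounded:
  ¬x3 = 1 − 0.64 = 0.36
  ¬x3 ∨ x1 = min(1, a+b) on (0.36, 0.16) = 0.52
  x3 ∧ (¬x3 ∨ x1) = max(0, a+b−1) on (0.64, 0.52) = 0.16
  ¬x5 = 1 − 0.38 = 0.62
  x1 ∨ ¬x5 = min(1, a+b) on (0.16, 0.62) = 0.78
  (x3 ∧ (¬x3 ∨ x1)) ∨ (x1 ∨ ¬x5) = min(1, a+b) on (0.16, 0.78) = 0.94
  → value = 0.9400
Under probabilistic:
  ¬x3 = 1 − 0.6400 = 0.3600
  ¬x3 ∨ x1 = a + b − a·b on (0.3600, 0.1600) = 0.4624
  x3 ∧ (¬x3 ∨ x1) = a·b on (0.6400, 0.4624) = 0.2959
  ¬x5 = 1 − 0.3800 = 0.6200
  x1 ∨ ¬x5 = a + b − a·b on (0.1600, 0.6200) = 0.6808
  (x3 ∧ (¬x3 ∨ x1)) ∨ (x1 ∨ ¬x5) = a + b − a·b on (0.2959, 0.6808) = 0.7753
  → value = 0.7753
|0.9400 − 0.7753| = 0.165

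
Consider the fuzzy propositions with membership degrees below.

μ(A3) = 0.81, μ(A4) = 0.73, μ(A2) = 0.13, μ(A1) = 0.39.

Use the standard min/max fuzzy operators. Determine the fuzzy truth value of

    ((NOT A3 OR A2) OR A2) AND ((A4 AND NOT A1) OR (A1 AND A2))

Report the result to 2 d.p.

0.19

NOT A3 = 1 − 0.81 = 0.19
NOT A3 OR A2 = max(a, b) on (0.19, 0.13) = 0.19
(NOT A3 OR A2) OR A2 = max(a, b) on (0.19, 0.13) = 0.19
NOT A1 = 1 − 0.39 = 0.61
A4 AND NOT A1 = min(a, b) on (0.73, 0.61) = 0.61
A1 AND A2 = min(a, b) on (0.39, 0.13) = 0.13
(A4 AND NOT A1) OR (A1 AND A2) = max(a, b) on (0.61, 0.13) = 0.61
((NOT A3 OR A2) OR A2) AND ((A4 AND NOT A1) OR (A1 AND A2)) = min(a, b) on (0.19, 0.61) = 0.19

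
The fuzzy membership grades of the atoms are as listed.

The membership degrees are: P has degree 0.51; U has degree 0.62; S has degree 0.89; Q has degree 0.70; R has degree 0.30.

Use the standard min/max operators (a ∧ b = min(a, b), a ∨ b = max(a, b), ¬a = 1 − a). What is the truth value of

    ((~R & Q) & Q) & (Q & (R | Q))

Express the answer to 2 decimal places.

0.70

~R = 1 − 0.30 = 0.70
~R & Q = min(a, b) on (0.70, 0.70) = 0.70
(~R & Q) & Q = min(a, b) on (0.70, 0.70) = 0.70
R | Q = max(a, b) on (0.30, 0.70) = 0.70
Q & (R | Q) = min(a, b) on (0.70, 0.70) = 0.70
((~R & Q) & Q) & (Q & (R | Q)) = min(a, b) on (0.70, 0.70) = 0.70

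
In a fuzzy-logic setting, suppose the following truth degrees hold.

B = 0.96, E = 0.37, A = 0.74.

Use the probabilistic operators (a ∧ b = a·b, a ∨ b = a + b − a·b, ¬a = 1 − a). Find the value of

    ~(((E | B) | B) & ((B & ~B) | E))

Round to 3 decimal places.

E | B = a + b − a·b on (0.3700, 0.9600) = 0.9748
(E | B) | B = a + b − a·b on (0.9748, 0.9600) = 0.9990
~B = 1 − 0.9600 = 0.0400
B & ~B = a·b on (0.9600, 0.0400) = 0.0384
(B & ~B) | E = a + b − a·b on (0.0384, 0.3700) = 0.3942
((E | B) | B) & ((B & ~B) | E) = a·b on (0.9990, 0.3942) = 0.3938
~(((E | B) | B) & ((B & ~B) | E)) = 1 − 0.3938 = 0.6062

0.606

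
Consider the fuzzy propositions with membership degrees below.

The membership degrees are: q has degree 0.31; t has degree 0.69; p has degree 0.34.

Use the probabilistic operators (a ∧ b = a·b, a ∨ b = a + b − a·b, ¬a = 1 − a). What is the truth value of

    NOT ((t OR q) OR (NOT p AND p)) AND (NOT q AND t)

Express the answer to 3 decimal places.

t OR q = a + b − a·b on (0.6900, 0.3100) = 0.7861
NOT p = 1 − 0.3400 = 0.6600
NOT p AND p = a·b on (0.6600, 0.3400) = 0.2244
(t OR q) OR (NOT p AND p) = a + b − a·b on (0.7861, 0.2244) = 0.8341
NOT ((t OR q) OR (NOT p AND p)) = 1 − 0.8341 = 0.1659
NOT q = 1 − 0.3100 = 0.6900
NOT q AND t = a·b on (0.6900, 0.6900) = 0.4761
NOT ((t OR q) OR (NOT p AND p)) AND (NOT q AND t) = a·b on (0.1659, 0.4761) = 0.0790

0.079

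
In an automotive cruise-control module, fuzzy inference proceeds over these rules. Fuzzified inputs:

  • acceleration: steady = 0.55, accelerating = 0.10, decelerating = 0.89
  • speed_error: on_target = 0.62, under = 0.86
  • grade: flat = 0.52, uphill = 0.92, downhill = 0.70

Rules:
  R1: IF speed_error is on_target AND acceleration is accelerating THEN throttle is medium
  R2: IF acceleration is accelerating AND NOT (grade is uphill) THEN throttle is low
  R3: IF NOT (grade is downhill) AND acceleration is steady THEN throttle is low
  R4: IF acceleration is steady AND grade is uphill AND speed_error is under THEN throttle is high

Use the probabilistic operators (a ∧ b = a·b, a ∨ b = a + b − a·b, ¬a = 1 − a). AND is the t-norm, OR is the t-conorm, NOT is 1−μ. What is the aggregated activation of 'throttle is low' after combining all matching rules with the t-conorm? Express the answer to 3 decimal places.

R1: on_target=0.62, accelerating=0.10; AND[a·b] → w = 0.0620
R2: accelerating=0.10, ¬uphill=1−0.92=0.08; AND[a·b] → w = 0.0080
R3: ¬downhill=1−0.70=0.30, steady=0.55; AND[a·b] → w = 0.1650
R4: steady=0.55, uphill=0.92, under=0.86; AND[a·b] → w = 0.4352
Rules with consequent 'low': {R2, R3} → strengths 0.0080, 0.1650
Aggregate via t-conorm [a + b − a·b]: 0.1717

0.172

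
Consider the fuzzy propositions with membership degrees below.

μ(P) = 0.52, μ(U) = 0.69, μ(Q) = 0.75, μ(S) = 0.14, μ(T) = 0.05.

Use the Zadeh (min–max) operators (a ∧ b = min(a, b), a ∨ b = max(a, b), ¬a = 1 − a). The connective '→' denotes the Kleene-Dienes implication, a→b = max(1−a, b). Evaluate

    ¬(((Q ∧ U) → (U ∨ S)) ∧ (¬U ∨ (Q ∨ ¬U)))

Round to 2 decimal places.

Q ∧ U = min(a, b) on (0.75, 0.69) = 0.69
U ∨ S = max(a, b) on (0.69, 0.14) = 0.69
(Q ∧ U) → (U ∨ S)  [Kleene-Dienes: max(1−a, b)] with a=0.69, b=0.69 → 0.69
¬U = 1 − 0.69 = 0.31
¬U = 1 − 0.69 = 0.31
Q ∨ ¬U = max(a, b) on (0.75, 0.31) = 0.75
¬U ∨ (Q ∨ ¬U) = max(a, b) on (0.31, 0.75) = 0.75
((Q ∧ U) → (U ∨ S)) ∧ (¬U ∨ (Q ∨ ¬U)) = min(a, b) on (0.69, 0.75) = 0.69
¬(((Q ∧ U) → (U ∨ S)) ∧ (¬U ∨ (Q ∨ ¬U))) = 1 − 0.69 = 0.31

0.31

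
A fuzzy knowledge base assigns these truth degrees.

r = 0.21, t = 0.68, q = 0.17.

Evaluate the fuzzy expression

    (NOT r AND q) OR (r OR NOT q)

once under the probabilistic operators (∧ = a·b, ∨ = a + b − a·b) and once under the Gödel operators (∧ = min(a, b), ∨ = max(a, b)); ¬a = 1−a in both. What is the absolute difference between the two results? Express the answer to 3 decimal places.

Under probabilistic:
  NOT r = 1 − 0.2100 = 0.7900
  NOT r AND q = a·b on (0.7900, 0.1700) = 0.1343
  NOT q = 1 − 0.1700 = 0.8300
  r OR NOT q = a + b − a·b on (0.2100, 0.8300) = 0.8657
  (NOT r AND q) OR (r OR NOT q) = a + b − a·b on (0.1343, 0.8657) = 0.8837
  → value = 0.8837
Under Gödel:
  NOT r = 1 − 0.21 = 0.79
  NOT r AND q = min(a, b) on (0.79, 0.17) = 0.17
  NOT q = 1 − 0.17 = 0.83
  r OR NOT q = max(a, b) on (0.21, 0.83) = 0.83
  (NOT r AND q) OR (r OR NOT q) = max(a, b) on (0.17, 0.83) = 0.83
  → value = 0.8300
|0.8837 − 0.8300| = 0.054

0.054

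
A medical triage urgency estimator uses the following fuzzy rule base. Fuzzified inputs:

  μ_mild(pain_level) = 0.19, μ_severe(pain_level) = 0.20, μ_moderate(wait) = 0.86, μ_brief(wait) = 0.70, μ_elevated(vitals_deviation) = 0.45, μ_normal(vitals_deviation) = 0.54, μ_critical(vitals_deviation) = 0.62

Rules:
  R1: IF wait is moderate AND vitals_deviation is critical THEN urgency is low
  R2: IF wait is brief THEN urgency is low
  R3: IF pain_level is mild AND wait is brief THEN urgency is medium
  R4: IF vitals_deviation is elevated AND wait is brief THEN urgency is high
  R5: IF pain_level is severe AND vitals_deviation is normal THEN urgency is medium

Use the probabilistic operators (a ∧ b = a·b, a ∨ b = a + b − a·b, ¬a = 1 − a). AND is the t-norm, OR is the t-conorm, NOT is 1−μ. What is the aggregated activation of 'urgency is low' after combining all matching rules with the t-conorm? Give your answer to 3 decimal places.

R1: moderate=0.86, critical=0.62; AND[a·b] → w = 0.5332
R2: brief=0.70 → w = 0.7000
R3: mild=0.19, brief=0.70; AND[a·b] → w = 0.1330
R4: elevated=0.45, brief=0.70; AND[a·b] → w = 0.3150
R5: severe=0.20, normal=0.54; AND[a·b] → w = 0.1080
Rules with consequent 'low': {R1, R2} → strengths 0.5332, 0.7000
Aggregate via t-conorm [a + b − a·b]: 0.8600

0.860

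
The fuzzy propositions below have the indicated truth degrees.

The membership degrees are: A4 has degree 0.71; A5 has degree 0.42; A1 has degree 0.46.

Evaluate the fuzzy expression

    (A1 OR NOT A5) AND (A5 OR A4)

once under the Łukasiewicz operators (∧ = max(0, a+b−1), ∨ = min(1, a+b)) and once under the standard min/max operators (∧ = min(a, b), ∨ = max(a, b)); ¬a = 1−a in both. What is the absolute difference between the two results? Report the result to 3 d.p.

0.420

Under Łukasiewicz:
  NOT A5 = 1 − 0.42 = 0.58
  A1 OR NOT A5 = min(1, a+b) on (0.46, 0.58) = 1.00
  A5 OR A4 = min(1, a+b) on (0.42, 0.71) = 1.00
  (A1 OR NOT A5) AND (A5 OR A4) = max(0, a+b−1) on (1.00, 1.00) = 1.00
  → value = 1.0000
Under standard min/max:
  NOT A5 = 1 − 0.42 = 0.58
  A1 OR NOT A5 = max(a, b) on (0.46, 0.58) = 0.58
  A5 OR A4 = max(a, b) on (0.42, 0.71) = 0.71
  (A1 OR NOT A5) AND (A5 OR A4) = min(a, b) on (0.58, 0.71) = 0.58
  → value = 0.5800
|1.0000 − 0.5800| = 0.420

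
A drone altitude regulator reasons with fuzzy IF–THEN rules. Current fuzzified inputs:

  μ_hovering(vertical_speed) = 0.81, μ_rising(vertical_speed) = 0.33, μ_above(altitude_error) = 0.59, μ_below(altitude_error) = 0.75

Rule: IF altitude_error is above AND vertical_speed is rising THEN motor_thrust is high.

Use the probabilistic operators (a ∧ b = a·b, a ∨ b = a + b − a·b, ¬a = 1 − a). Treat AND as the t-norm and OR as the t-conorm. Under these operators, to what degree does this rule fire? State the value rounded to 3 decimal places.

firing strength: above=0.59, rising=0.33; AND[a·b] → w = 0.1947

0.195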